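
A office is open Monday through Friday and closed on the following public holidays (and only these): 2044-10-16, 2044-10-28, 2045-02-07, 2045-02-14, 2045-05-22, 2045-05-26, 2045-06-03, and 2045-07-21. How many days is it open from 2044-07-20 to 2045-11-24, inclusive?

347

2044-07-20 is a Wednesday.
That's 493 days from start to end, counting both.
493 = 7 × 70 + 3, so there are 70 full weeks plus 3 extra days.
Each full week contributes 5 weekdays (Mon–Fri): 70 × 5 = 350.
The 3 extra days are Wednesday, Thursday, Friday — 3 of them qualify.
Total: 350 + 3 = 353.
Holidays: 2044-10-16 (Sun); 2044-10-28 (Fri); 2045-02-07 (Tue); 2045-02-14 (Tue); 2045-05-22 (Mon); 2045-05-26 (Fri); 2045-06-03 (Sat); 2045-07-21 (Fri).
6 of the 8 holidays fall on weekdays; the rest are weekends and were already excluded.
Business days: 353 − 6 = 347.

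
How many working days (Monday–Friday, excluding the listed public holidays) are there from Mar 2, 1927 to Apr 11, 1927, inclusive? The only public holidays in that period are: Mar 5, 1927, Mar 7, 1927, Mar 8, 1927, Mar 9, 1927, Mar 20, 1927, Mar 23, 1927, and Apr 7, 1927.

24

Mar 2, 1927 is a Wednesday.
That's 41 days from start to end, counting both.
41 = 7 × 5 + 6, so there are 5 full weeks plus 6 extra days.
Each full week contributes 5 weekdays (Mon–Fri): 5 × 5 = 25.
The 6 extra days are Wed, Thu, Fri, Sat, Sun, Mon — 4 of them qualify.
Total: 25 + 4 = 29.
Holidays: Mar 5, 1927 (Sat); Mar 7, 1927 (Mon); Mar 8, 1927 (Tue); Mar 9, 1927 (Wed); Mar 20, 1927 (Sun); Mar 23, 1927 (Wed); Apr 7, 1927 (Thu).
5 of the 7 holidays fall on weekdays; the rest are weekends and were already excluded.
Business days: 29 − 5 = 24.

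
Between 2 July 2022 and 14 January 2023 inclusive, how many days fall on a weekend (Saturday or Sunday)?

57

2 July 2022 is a Saturday.
That's 197 days from start to end, counting both.
197 = 7 × 28 + 1, so there are 28 full weeks plus 1 extra day.
Each full week contributes 2 weekend days (Sat, Sun): 28 × 2 = 56.
The 1 extra day is Sat — 1 of them qualifies.
Total: 56 + 1 = 57.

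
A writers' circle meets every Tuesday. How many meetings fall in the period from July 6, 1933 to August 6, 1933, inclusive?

4 Tuesdays

July 6, 1933 is a Thursday.
That's 32 days from start to end, counting both.
32 = 7 × 4 + 4, so there are 4 full weeks plus 4 extra days.
Each full week contributes one Tuesday: 4 so far.
The 4 extra days are Thursday, Friday, Saturday, Sunday — none qualify.
Total: 4 + 0 = 4.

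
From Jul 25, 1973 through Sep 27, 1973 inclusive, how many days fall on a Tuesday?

Jul 25, 1973 is a Wednesday.
The range spans 65 days (inclusive of both endpoints).
65 = 7 × 9 + 2, so there are 9 full weeks plus 2 extra days.
Each full week contributes one Tuesday: 9 so far.
The 2 extra days are Wed, Thu — none qualify.
Total: 9 + 0 = 9.

9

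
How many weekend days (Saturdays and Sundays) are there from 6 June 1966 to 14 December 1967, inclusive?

6 June 1966 is a Monday.
That's 557 days from start to end, counting both.
557 = 7 × 79 + 4, so there are 79 full weeks plus 4 extra days.
Each full week contributes 2 weekend days (Sat, Sun): 79 × 2 = 158.
The 4 extra days are Mon, Tue, Wed, Thu — none qualify.
Total: 158 + 0 = 158.

158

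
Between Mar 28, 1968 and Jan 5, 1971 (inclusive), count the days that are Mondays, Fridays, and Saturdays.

435

Mar 28, 1968 is a Thursday.
The range spans 1014 days (inclusive of both endpoints).
1014 = 7 × 144 + 6, so there are 144 full weeks plus 6 extra days.
Each full week contributes 3 days from the set (Mon, Fri, Sat): 144 × 3 = 432.
The 6 extra days are Thu, Fri, Sat, Sun, Mon, Tue — 3 of them qualify.
Total: 432 + 3 = 435.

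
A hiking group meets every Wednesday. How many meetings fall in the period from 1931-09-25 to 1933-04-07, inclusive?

80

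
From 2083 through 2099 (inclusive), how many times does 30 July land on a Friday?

Day of week of July 30 in each year:
2083: Fri ✓, 2084: Sun, 2085: Mon, 2086: Tue, 2087: Wed, 2088: Fri ✓, 2089: Sat, 2090: Sun, 2091: Mon, 2092: Wed, 2093: Thu, 2094: Fri ✓, 2095: Sat, 2096: Mon, 2097: Tue, 2098: Wed, 2099: Thu
Fridays: 2083, 2088, 2094.

3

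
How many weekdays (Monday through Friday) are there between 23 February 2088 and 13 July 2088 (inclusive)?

102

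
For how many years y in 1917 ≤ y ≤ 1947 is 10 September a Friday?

Day of week of September 10 in each year:
1917: Mon, 1918: Tue, 1919: Wed, 1920: Fri ✓, 1921: Sat, 1922: Sun, 1923: Mon, 1924: Wed, 1925: Thu, 1926: Fri ✓, 1927: Sat, 1928: Mon, 1929: Tue, 1930: Wed, 1931: Thu, 1932: Sat, 1933: Sun, 1934: Mon, 1935: Tue, 1936: Thu, 1937: Fri ✓, 1938: Sat, 1939: Sun, 1940: Tue, 1941: Wed, 1942: Thu, 1943: Fri ✓, 1944: Sun, 1945: Mon, 1946: Tue, 1947: Wed
Fridays: 1920, 1926, 1937, 1943.

4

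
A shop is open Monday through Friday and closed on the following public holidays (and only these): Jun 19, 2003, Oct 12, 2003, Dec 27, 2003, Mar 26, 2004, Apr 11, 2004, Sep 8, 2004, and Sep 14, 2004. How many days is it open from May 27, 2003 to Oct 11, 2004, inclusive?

356

May 27, 2003 is a Tuesday.
From May 27, 2003 to Oct 11, 2004 is 504 days inclusive.
504 = 7 × 72, so the span is exactly 72 full weeks.
Each full week contributes 5 weekdays (Mon–Fri): 72 × 5 = 360.
Holidays: Jun 19, 2003 (Thu); Oct 12, 2003 (Sun); Dec 27, 2003 (Sat); Mar 26, 2004 (Fri); Apr 11, 2004 (Sun); Sep 8, 2004 (Wed); Sep 14, 2004 (Tue).
4 of the 7 holidays fall on weekdays; the rest are weekends and were already excluded.
Business days: 360 − 4 = 356.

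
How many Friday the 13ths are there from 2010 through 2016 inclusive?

12

Friday-the-13ths by year:
2010: Aug
2011: May
2012: Jan, Apr, Jul
2013: Sep, Dec
2014: Jun
2015: Feb, Mar, Nov
2016: May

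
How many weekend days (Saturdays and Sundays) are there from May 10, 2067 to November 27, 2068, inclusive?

May 10, 2067 is a Tuesday.
From May 10, 2067 to November 27, 2068 is 568 days inclusive.
568 = 7 × 81 + 1, so there are 81 full weeks plus 1 extra day.
Each full week contributes 2 weekend days (Sat, Sun): 81 × 2 = 162.
The 1 extra day is Tuesday — none qualify.
Total: 162 + 0 = 162.

162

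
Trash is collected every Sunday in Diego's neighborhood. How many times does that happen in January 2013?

January 1, 2013 is a Tuesday.
That's 31 days from start to end, counting both.
31 = 7 × 4 + 3, so there are 4 full weeks plus 3 extra days.
Each full week contributes one Sunday: 4 so far.
The 3 extra days are Tuesday, Wednesday, Thursday — none qualify.
Total: 4 + 0 = 4.

4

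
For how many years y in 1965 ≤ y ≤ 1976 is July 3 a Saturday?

Day of week of July 3 in each year:
1965: Sat ✓, 1966: Sun, 1967: Mon, 1968: Wed, 1969: Thu, 1970: Fri, 1971: Sat ✓, 1972: Mon, 1973: Tue, 1974: Wed, 1975: Thu, 1976: Sat ✓
Saturdays: 1965, 1971, 1976.

3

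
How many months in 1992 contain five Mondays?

A month has five Mondays exactly when Monday falls within its first (length − 28) days.
Jan: 31 days, starts Wed → 5 of Wed, Thu, Fri
Feb: 29 days, starts Sat → 5 of Sat
Mar: 31 days, starts Sun → 5 of Sun, Mon, Tue ✓
Apr: 30 days, starts Wed → 5 of Wed, Thu
May: 31 days, starts Fri → 5 of Fri, Sat, Sun
Jun: 30 days, starts Mon → 5 of Mon, Tue ✓
Jul: 31 days, starts Wed → 5 of Wed, Thu, Fri
Aug: 31 days, starts Sat → 5 of Sat, Sun, Mon ✓
Sep: 30 days, starts Tue → 5 of Tue, Wed
Oct: 31 days, starts Thu → 5 of Thu, Fri, Sat
Nov: 30 days, starts Sun → 5 of Sun, Mon ✓
Dec: 31 days, starts Tue → 5 of Tue, Wed, Thu
Months with five Mondays: Mar, Jun, Aug, Nov.

4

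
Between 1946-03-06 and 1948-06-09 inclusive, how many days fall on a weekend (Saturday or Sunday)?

1946-03-06 is a Wednesday.
From 1946-03-06 to 1948-06-09 is 827 days inclusive.
827 = 7 × 118 + 1, so there are 118 full weeks plus 1 extra day.
Each full week contributes 2 weekend days (Sat, Sun): 118 × 2 = 236.
The 1 extra day is Wed — none qualify.
Total: 236 + 0 = 236.

236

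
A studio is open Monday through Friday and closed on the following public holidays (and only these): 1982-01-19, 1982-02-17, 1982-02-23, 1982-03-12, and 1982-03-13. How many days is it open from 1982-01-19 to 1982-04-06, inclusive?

52

1982-01-19 is a Tuesday.
The range spans 78 days (inclusive of both endpoints).
78 = 7 × 11 + 1, so there are 11 full weeks plus 1 extra day.
Each full week contributes 5 weekdays (Mon–Fri): 11 × 5 = 55.
The 1 extra day is Tuesday — 1 of them qualifies.
Total: 55 + 1 = 56.
Holidays: 1982-01-19 (Tue); 1982-02-17 (Wed); 1982-02-23 (Tue); 1982-03-12 (Fri); 1982-03-13 (Sat).
4 of the 5 holidays fall on weekdays; the rest are weekends and were already excluded.
Business days: 56 − 4 = 52.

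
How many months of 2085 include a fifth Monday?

5

A month has five Mondays exactly when Monday falls within its first (length − 28) days.
Jan: 31 days, starts Mon → 5 of Mon, Tue, Wed ✓
Feb: 28 days, starts Thu → 5 of (none)
Mar: 31 days, starts Thu → 5 of Thu, Fri, Sat
Apr: 30 days, starts Sun → 5 of Sun, Mon ✓
May: 31 days, starts Tue → 5 of Tue, Wed, Thu
Jun: 30 days, starts Fri → 5 of Fri, Sat
Jul: 31 days, starts Sun → 5 of Sun, Mon, Tue ✓
Aug: 31 days, starts Wed → 5 of Wed, Thu, Fri
Sep: 30 days, starts Sat → 5 of Sat, Sun
Oct: 31 days, starts Mon → 5 of Mon, Tue, Wed ✓
Nov: 30 days, starts Thu → 5 of Thu, Fri
Dec: 31 days, starts Sat → 5 of Sat, Sun, Mon ✓
Months with five Mondays: Jan, Apr, Jul, Oct, Dec.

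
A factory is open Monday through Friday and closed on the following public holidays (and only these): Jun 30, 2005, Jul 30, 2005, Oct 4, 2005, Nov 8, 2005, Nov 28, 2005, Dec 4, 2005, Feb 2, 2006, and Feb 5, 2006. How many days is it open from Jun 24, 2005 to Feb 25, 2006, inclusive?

171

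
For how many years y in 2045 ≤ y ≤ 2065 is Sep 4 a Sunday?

Day of week of September 4 in each year:
2045: Mon, 2046: Tue, 2047: Wed, 2048: Fri, 2049: Sat, 2050: Sun ✓, 2051: Mon, 2052: Wed, 2053: Thu, 2054: Fri, 2055: Sat, 2056: Mon, 2057: Tue, 2058: Wed, 2059: Thu, 2060: Sat, 2061: Sun ✓, 2062: Mon, 2063: Tue, 2064: Thu, 2065: Fri
Sundays: 2050, 2061.

2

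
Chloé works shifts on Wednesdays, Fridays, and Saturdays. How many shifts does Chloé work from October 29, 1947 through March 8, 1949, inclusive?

October 29, 1947 is a Wednesday.
That's 497 days from start to end, counting both.
497 = 7 × 71, so the span is exactly 71 full weeks.
Each full week contributes 3 days from the set (Wed, Fri, Sat): 71 × 3 = 213.
Total: 213.

213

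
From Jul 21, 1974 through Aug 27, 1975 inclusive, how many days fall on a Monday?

58

Jul 21, 1974 is a Sunday.
From Jul 21, 1974 to Aug 27, 1975 is 403 days inclusive.
403 = 7 × 57 + 4, so there are 57 full weeks plus 4 extra days.
Each full week contributes one Monday: 57 so far.
The 4 extra days are Sunday, Monday, Tuesday, Wednesday — 1 of them qualifies.
Total: 57 + 1 = 58.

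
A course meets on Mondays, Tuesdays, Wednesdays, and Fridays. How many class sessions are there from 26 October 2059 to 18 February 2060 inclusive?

67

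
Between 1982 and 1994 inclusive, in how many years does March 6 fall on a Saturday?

2

Day of week of March 6 in each year:
1982: Sat ✓, 1983: Sun, 1984: Tue, 1985: Wed, 1986: Thu, 1987: Fri, 1988: Sun, 1989: Mon, 1990: Tue, 1991: Wed, 1992: Fri, 1993: Sat ✓, 1994: Sun
Saturdays: 1982, 1993.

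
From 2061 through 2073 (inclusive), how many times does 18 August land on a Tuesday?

2

Day of week of August 18 in each year:
2061: Thu, 2062: Fri, 2063: Sat, 2064: Mon, 2065: Tue ✓, 2066: Wed, 2067: Thu, 2068: Sat, 2069: Sun, 2070: Mon, 2071: Tue ✓, 2072: Thu, 2073: Fri
Tuesdays: 2065, 2071.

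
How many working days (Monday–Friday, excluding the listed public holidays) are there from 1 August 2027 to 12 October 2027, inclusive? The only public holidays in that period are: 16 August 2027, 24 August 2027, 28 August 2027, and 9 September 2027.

1 August 2027 is a Sunday.
That's 73 days from start to end, counting both.
73 = 7 × 10 + 3, so there are 10 full weeks plus 3 extra days.
Each full week contributes 5 weekdays (Mon–Fri): 10 × 5 = 50.
The 3 extra days are Sun, Mon, Tue — 2 of them qualify.
Total: 50 + 2 = 52.
Holidays: 16 August 2027 (Mon); 24 August 2027 (Tue); 28 August 2027 (Sat); 9 September 2027 (Thu).
3 of the 4 holidays fall on weekdays; the rest are weekends and were already excluded.
Business days: 52 − 3 = 49.

49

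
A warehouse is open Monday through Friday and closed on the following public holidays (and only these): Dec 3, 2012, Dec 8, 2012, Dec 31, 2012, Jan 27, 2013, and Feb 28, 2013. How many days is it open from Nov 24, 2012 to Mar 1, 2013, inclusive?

Nov 24, 2012 is a Saturday.
That's 98 days from start to end, counting both.
98 = 7 × 14, so the span is exactly 14 full weeks.
Each full week contributes 5 weekdays (Mon–Fri): 14 × 5 = 70.
Total: 70.
Holidays: Dec 3, 2012 (Mon); Dec 8, 2012 (Sat); Dec 31, 2012 (Mon); Jan 27, 2013 (Sun); Feb 28, 2013 (Thu).
3 of the 5 holidays fall on weekdays; the rest are weekends and were already excluded.
Business days: 70 − 3 = 67.

67 working days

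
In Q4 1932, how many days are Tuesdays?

13

October 1, 1932 is a Saturday.
The range spans 92 days (inclusive of both endpoints).
92 = 7 × 13 + 1, so there are 13 full weeks plus 1 extra day.
Each full week contributes one Tuesday: 13 so far.
The 1 extra day is Saturday — none qualify.
Total: 13 + 0 = 13.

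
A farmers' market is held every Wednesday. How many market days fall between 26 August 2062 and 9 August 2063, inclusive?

50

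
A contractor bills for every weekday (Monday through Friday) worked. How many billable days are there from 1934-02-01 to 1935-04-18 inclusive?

1934-02-01 is a Thursday.
The range spans 442 days (inclusive of both endpoints).
442 = 7 × 63 + 1, so there are 63 full weeks plus 1 extra day.
Each full week contributes 5 weekdays (Mon–Fri): 63 × 5 = 315.
The 1 extra day is Thursday — 1 of them qualifies.
Total: 315 + 1 = 316.

316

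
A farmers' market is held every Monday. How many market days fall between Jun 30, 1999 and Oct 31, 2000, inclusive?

70 Mondays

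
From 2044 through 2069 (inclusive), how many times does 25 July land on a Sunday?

4

Day of week of July 25 in each year:
2044: Mon, 2045: Tue, 2046: Wed, 2047: Thu, 2048: Sat, 2049: Sun ✓, 2050: Mon, 2051: Tue, 2052: Thu, 2053: Fri, 2054: Sat, 2055: Sun ✓, 2056: Tue, 2057: Wed, 2058: Thu, 2059: Fri, 2060: Sun ✓, 2061: Mon, 2062: Tue, 2063: Wed, 2064: Fri, 2065: Sat, 2066: Sun ✓, 2067: Mon, 2068: Wed, 2069: Thu
Sundays: 2049, 2055, 2060, 2066.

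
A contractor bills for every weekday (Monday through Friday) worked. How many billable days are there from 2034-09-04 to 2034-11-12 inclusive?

2034-09-04 is a Monday.
That's 70 days from start to end, counting both.
70 = 7 × 10, so the span is exactly 10 full weeks.
Each full week contributes 5 weekdays (Mon–Fri): 10 × 5 = 50.

50 weekdays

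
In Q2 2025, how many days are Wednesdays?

13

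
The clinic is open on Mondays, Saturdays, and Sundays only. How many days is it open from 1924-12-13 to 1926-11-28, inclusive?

1924-12-13 is a Saturday.
The range spans 716 days (inclusive of both endpoints).
716 = 7 × 102 + 2, so there are 102 full weeks plus 2 extra days.
Each full week contributes 3 days from the set (Mon, Sat, Sun): 102 × 3 = 306.
The 2 extra days are Sat, Sun — 2 of them qualify.
Total: 306 + 2 = 308.

308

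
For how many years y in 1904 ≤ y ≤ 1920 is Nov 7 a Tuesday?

3

Day of week of November 7 in each year:
1904: Mon, 1905: Tue ✓, 1906: Wed, 1907: Thu, 1908: Sat, 1909: Sun, 1910: Mon, 1911: Tue ✓, 1912: Thu, 1913: Fri, 1914: Sat, 1915: Sun, 1916: Tue ✓, 1917: Wed, 1918: Thu, 1919: Fri, 1920: Sun
Tuesdays: 1905, 1911, 1916.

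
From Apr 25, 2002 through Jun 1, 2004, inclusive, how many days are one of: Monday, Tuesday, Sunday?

Apr 25, 2002 is a Thursday.
From Apr 25, 2002 to Jun 1, 2004 is 769 days inclusive.
769 = 7 × 109 + 6, so there are 109 full weeks plus 6 extra days.
Each full week contributes 3 days from the set (Mon, Tue, Sun): 109 × 3 = 327.
The 6 extra days are Thu, Fri, Sat, Sun, Mon, Tue — 3 of them qualify.
Total: 327 + 3 = 330.

330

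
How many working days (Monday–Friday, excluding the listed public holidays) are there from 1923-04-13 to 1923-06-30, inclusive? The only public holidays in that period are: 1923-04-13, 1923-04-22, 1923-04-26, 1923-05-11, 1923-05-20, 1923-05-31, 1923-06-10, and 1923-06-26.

51

1923-04-13 is a Friday.
That's 79 days from start to end, counting both.
79 = 7 × 11 + 2, so there are 11 full weeks plus 2 extra days.
Each full week contributes 5 weekdays (Mon–Fri): 11 × 5 = 55.
The 2 extra days are Friday, Saturday — 1 of them qualifies.
Total: 55 + 1 = 56.
Holidays: 1923-04-13 (Fri); 1923-04-22 (Sun); 1923-04-26 (Thu); 1923-05-11 (Fri); 1923-05-20 (Sun); 1923-05-31 (Thu); 1923-06-10 (Sun); 1923-06-26 (Tue).
5 of the 8 holidays fall on weekdays; the rest are weekends and were already excluded.
Business days: 56 − 5 = 51.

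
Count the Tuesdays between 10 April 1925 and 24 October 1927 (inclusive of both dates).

132

10 April 1925 is a Friday.
That's 928 days from start to end, counting both.
928 = 7 × 132 + 4, so there are 132 full weeks plus 4 extra days.
Each full week contributes one Tuesday: 132 so far.
The 4 extra days are Friday, Saturday, Sunday, Monday — none qualify.
Total: 132 + 0 = 132.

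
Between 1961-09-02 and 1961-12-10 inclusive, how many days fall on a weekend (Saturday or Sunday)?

30

1961-09-02 is a Saturday.
That's 100 days from start to end, counting both.
100 = 7 × 14 + 2, so there are 14 full weeks plus 2 extra days.
Each full week contributes 2 weekend days (Sat, Sun): 14 × 2 = 28.
The 2 extra days are Sat, Sun — 2 of them qualify.
Total: 28 + 2 = 30.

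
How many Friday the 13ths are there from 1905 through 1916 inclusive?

20

Friday-the-13ths by year:
1905: Jan, Oct
1906: Apr, Jul
1907: Sep, Dec
1908: Mar, Nov
1909: Aug
1910: May
1911: Jan, Oct
1912: Sep, Dec
1913: Jun
1914: Feb, Mar, Nov
1915: Aug
1916: Oct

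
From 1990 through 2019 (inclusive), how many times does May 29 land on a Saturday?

Day of week of May 29 in each year:
1990: Tue, 1991: Wed, 1992: Fri, 1993: Sat ✓, 1994: Sun, 1995: Mon, 1996: Wed, 1997: Thu, 1998: Fri, 1999: Sat ✓, 2000: Mon, 2001: Tue, 2002: Wed, 2003: Thu, 2004: Sat ✓, 2005: Sun, 2006: Mon, 2007: Tue, 2008: Thu, 2009: Fri, 2010: Sat ✓, 2011: Sun, 2012: Tue, 2013: Wed, 2014: Thu, 2015: Fri, 2016: Sun, 2017: Mon, 2018: Tue, 2019: Wed
Saturdays: 1993, 1999, 2004, 2010.

4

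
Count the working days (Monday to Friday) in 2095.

260

2095-01-01 is a Saturday.
From 2095-01-01 to 2095-12-31 is 365 days inclusive.
365 = 7 × 52 + 1, so there are 52 full weeks plus 1 extra day.
Each full week contributes 5 weekdays (Mon–Fri): 52 × 5 = 260.
The 1 extra day is Saturday — none qualify.
Total: 260 + 0 = 260.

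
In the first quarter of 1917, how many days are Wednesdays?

January 1, 1917 is a Monday.
From January 1, 1917 to March 31, 1917 is 90 days inclusive.
90 = 7 × 12 + 6, so there are 12 full weeks plus 6 extra days.
Each full week contributes one Wednesday: 12 so far.
The 6 extra days are Mon, Tue, Wed, Thu, Fri, Sat — 1 of them qualifies.
Total: 12 + 1 = 13.

13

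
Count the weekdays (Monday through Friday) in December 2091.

21 weekdays

December 1, 2091 is a Saturday.
The range spans 31 days (inclusive of both endpoints).
31 = 7 × 4 + 3, so there are 4 full weeks plus 3 extra days.
Each full week contributes 5 weekdays (Mon–Fri): 4 × 5 = 20.
The 3 extra days are Saturday, Sunday, Monday — 1 of them qualifies.
Total: 20 + 1 = 21.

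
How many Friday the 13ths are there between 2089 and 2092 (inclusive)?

6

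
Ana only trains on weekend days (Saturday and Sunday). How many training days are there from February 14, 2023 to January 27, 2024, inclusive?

99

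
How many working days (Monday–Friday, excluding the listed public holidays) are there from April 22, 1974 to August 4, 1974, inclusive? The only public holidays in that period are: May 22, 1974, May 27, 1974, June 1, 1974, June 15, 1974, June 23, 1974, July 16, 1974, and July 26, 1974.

April 22, 1974 is a Monday.
From April 22, 1974 to August 4, 1974 is 105 days inclusive.
105 = 7 × 15, so the span is exactly 15 full weeks.
Each full week contributes 5 weekdays (Mon–Fri): 15 × 5 = 75.
Total: 75.
Holidays: May 22, 1974 (Wed); May 27, 1974 (Mon); June 1, 1974 (Sat); June 15, 1974 (Sat); June 23, 1974 (Sun); July 16, 1974 (Tue); July 26, 1974 (Fri).
4 of the 7 holidays fall on weekdays; the rest are weekends and were already excluded.
Business days: 75 − 4 = 71.

71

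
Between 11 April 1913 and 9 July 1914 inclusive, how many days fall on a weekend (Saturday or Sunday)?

11 April 1913 is a Friday.
That's 455 days from start to end, counting both.
455 = 7 × 65, so the span is exactly 65 full weeks.
Each full week contributes 2 weekend days (Sat, Sun): 65 × 2 = 130.

130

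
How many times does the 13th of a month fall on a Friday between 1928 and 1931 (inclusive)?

9

Friday-the-13ths by year:
1928: Jan, Apr, Jul
1929: Sep, Dec
1930: Jun
1931: Feb, Mar, Nov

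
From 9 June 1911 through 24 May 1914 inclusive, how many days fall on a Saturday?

155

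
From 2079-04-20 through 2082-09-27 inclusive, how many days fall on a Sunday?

180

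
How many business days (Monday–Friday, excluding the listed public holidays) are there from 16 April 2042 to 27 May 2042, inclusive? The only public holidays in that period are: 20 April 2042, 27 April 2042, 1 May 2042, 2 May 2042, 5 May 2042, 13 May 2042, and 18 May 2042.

16 April 2042 is a Wednesday.
That's 42 days from start to end, counting both.
42 = 7 × 6, so the span is exactly 6 full weeks.
Each full week contributes 5 weekdays (Mon–Fri): 6 × 5 = 30.
Total: 30.
Holidays: 20 April 2042 (Sun); 27 April 2042 (Sun); 1 May 2042 (Thu); 2 May 2042 (Fri); 5 May 2042 (Mon); 13 May 2042 (Tue); 18 May 2042 (Sun).
4 of the 7 holidays fall on weekdays; the rest are weekends and were already excluded.
Business days: 30 − 4 = 26.

26 business days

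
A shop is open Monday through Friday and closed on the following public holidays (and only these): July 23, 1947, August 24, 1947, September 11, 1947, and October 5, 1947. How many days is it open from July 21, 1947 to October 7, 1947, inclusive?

55 working days

July 21, 1947 is a Monday.
From July 21, 1947 to October 7, 1947 is 79 days inclusive.
79 = 7 × 11 + 2, so there are 11 full weeks plus 2 extra days.
Each full week contributes 5 weekdays (Mon–Fri): 11 × 5 = 55.
The 2 extra days are Mon, Tue — 2 of them qualify.
Total: 55 + 2 = 57.
Holidays: July 23, 1947 (Wed); August 24, 1947 (Sun); September 11, 1947 (Thu); October 5, 1947 (Sun).
2 of the 4 holidays fall on weekdays; the rest are weekends and were already excluded.
Business days: 57 − 2 = 55.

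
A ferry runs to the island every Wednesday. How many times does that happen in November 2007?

4

Nov 1, 2007 is a Thursday.
The range spans 30 days (inclusive of both endpoints).
30 = 7 × 4 + 2, so there are 4 full weeks plus 2 extra days.
Each full week contributes one Wednesday: 4 so far.
The 2 extra days are Thursday, Friday — none qualify.
Total: 4 + 0 = 4.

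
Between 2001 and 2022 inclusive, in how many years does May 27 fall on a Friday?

4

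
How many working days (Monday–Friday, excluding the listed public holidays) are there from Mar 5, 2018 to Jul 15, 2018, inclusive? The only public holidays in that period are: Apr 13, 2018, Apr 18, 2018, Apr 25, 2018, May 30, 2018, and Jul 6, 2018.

90

Mar 5, 2018 is a Monday.
The range spans 133 days (inclusive of both endpoints).
133 = 7 × 19, so the span is exactly 19 full weeks.
Each full week contributes 5 weekdays (Mon–Fri): 19 × 5 = 95.
Holidays: Apr 13, 2018 (Fri); Apr 18, 2018 (Wed); Apr 25, 2018 (Wed); May 30, 2018 (Wed); Jul 6, 2018 (Fri).
All 5 holidays fall on weekdays, so subtract 5.
Business days: 95 − 5 = 90.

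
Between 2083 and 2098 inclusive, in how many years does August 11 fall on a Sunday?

Day of week of August 11 in each year:
2083: Wed, 2084: Fri, 2085: Sat, 2086: Sun ✓, 2087: Mon, 2088: Wed, 2089: Thu, 2090: Fri, 2091: Sat, 2092: Mon, 2093: Tue, 2094: Wed, 2095: Thu, 2096: Sat, 2097: Sun ✓, 2098: Mon
Sundays: 2086, 2097.

2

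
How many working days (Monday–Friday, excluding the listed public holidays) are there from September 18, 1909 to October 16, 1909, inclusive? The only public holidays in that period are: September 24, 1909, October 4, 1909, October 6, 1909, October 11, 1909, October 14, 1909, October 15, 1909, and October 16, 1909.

September 18, 1909 is a Saturday.
That's 29 days from start to end, counting both.
29 = 7 × 4 + 1, so there are 4 full weeks plus 1 extra day.
Each full week contributes 5 weekdays (Mon–Fri): 4 × 5 = 20.
The 1 extra day is Saturday — none qualify.
Total: 20 + 0 = 20.
Holidays: September 24, 1909 (Fri); October 4, 1909 (Mon); October 6, 1909 (Wed); October 11, 1909 (Mon); October 14, 1909 (Thu); October 15, 1909 (Fri); October 16, 1909 (Sat).
6 of the 7 holidays fall on weekdays; the rest are weekends and were already excluded.
Business days: 20 − 6 = 14.

14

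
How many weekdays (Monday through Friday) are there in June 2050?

22 weekdays

2050-06-01 is a Wednesday.
The range spans 30 days (inclusive of both endpoints).
30 = 7 × 4 + 2, so there are 4 full weeks plus 2 extra days.
Each full week contributes 5 weekdays (Mon–Fri): 4 × 5 = 20.
The 2 extra days are Wednesday, Thursday — 2 of them qualify.
Total: 20 + 2 = 22.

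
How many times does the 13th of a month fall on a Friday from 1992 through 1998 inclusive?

Friday-the-13ths by year:
1992: Mar, Nov
1993: Aug
1994: May
1995: Jan, Oct
1996: Sep, Dec
1997: Jun
1998: Feb, Mar, Nov

12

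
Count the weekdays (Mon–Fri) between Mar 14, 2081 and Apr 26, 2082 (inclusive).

291

Mar 14, 2081 is a Friday.
From Mar 14, 2081 to Apr 26, 2082 is 409 days inclusive.
409 = 7 × 58 + 3, so there are 58 full weeks plus 3 extra days.
Each full week contributes 5 weekdays (Mon–Fri): 58 × 5 = 290.
The 3 extra days are Friday, Saturday, Sunday — 1 of them qualifies.
Total: 290 + 1 = 291.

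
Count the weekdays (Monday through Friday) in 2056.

260 weekdays

1 January 2056 is a Saturday.
That's 366 days from start to end, counting both.
366 = 7 × 52 + 2, so there are 52 full weeks plus 2 extra days.
Each full week contributes 5 weekdays (Mon–Fri): 52 × 5 = 260.
The 2 extra days are Saturday, Sunday — none qualify.
Total: 260 + 0 = 260.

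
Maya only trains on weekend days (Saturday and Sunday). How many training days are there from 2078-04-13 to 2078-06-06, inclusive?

16

2078-04-13 is a Wednesday.
From 2078-04-13 to 2078-06-06 is 55 days inclusive.
55 = 7 × 7 + 6, so there are 7 full weeks plus 6 extra days.
Each full week contributes 2 weekend days (Sat, Sun): 7 × 2 = 14.
The 6 extra days are Wednesday, Thursday, Friday, Saturday, Sunday, Monday — 2 of them qualify.
Total: 14 + 2 = 16.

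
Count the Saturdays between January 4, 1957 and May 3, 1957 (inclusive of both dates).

17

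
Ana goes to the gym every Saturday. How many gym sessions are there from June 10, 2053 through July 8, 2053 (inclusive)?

June 10, 2053 is a Tuesday.
That's 29 days from start to end, counting both.
29 = 7 × 4 + 1, so there are 4 full weeks plus 1 extra day.
Each full week contributes one Saturday: 4 so far.
The 1 extra day is Tuesday — none qualify.
Total: 4 + 0 = 4.

4 Saturdays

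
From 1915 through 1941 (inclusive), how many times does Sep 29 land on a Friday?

4

Day of week of September 29 in each year:
1915: Wed, 1916: Fri ✓, 1917: Sat, 1918: Sun, 1919: Mon, 1920: Wed, 1921: Thu, 1922: Fri ✓, 1923: Sat, 1924: Mon, 1925: Tue, 1926: Wed, 1927: Thu, 1928: Sat, 1929: Sun, 1930: Mon, 1931: Tue, 1932: Thu, 1933: Fri ✓, 1934: Sat, 1935: Sun, 1936: Tue, 1937: Wed, 1938: Thu, 1939: Fri ✓, 1940: Sun, 1941: Mon
Fridays: 1916, 1922, 1933, 1939.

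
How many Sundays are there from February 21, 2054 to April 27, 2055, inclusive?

February 21, 2054 is a Saturday.
From February 21, 2054 to April 27, 2055 is 431 days inclusive.
431 = 7 × 61 + 4, so there are 61 full weeks plus 4 extra days.
Each full week contributes one Sunday: 61 so far.
The 4 extra days are Saturday, Sunday, Monday, Tuesday — 1 of them qualifies.
Total: 61 + 1 = 62.

62 Sundays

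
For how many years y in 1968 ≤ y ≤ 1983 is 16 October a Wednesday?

2

Day of week of October 16 in each year:
1968: Wed ✓, 1969: Thu, 1970: Fri, 1971: Sat, 1972: Mon, 1973: Tue, 1974: Wed ✓, 1975: Thu, 1976: Sat, 1977: Sun, 1978: Mon, 1979: Tue, 1980: Thu, 1981: Fri, 1982: Sat, 1983: Sun
Wednesdays: 1968, 1974.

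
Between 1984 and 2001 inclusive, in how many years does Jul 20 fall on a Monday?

3

Day of week of July 20 in each year:
1984: Fri, 1985: Sat, 1986: Sun, 1987: Mon ✓, 1988: Wed, 1989: Thu, 1990: Fri, 1991: Sat, 1992: Mon ✓, 1993: Tue, 1994: Wed, 1995: Thu, 1996: Sat, 1997: Sun, 1998: Mon ✓, 1999: Tue, 2000: Thu, 2001: Fri
Mondays: 1987, 1992, 1998.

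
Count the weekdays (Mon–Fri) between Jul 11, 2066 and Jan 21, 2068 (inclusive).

400 weekdays

Jul 11, 2066 is a Sunday.
The range spans 560 days (inclusive of both endpoints).
560 = 7 × 80, so the span is exactly 80 full weeks.
Each full week contributes 5 weekdays (Mon–Fri): 80 × 5 = 400.
Total: 400.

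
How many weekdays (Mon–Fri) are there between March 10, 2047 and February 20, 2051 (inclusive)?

1031

March 10, 2047 is a Sunday.
From March 10, 2047 to February 20, 2051 is 1444 days inclusive.
1444 = 7 × 206 + 2, so there are 206 full weeks plus 2 extra days.
Each full week contributes 5 weekdays (Mon–Fri): 206 × 5 = 1030.
The 2 extra days are Sun, Mon — 1 of them qualifies.
Total: 1030 + 1 = 1031.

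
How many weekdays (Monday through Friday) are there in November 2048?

1 November 2048 is a Sunday.
The range spans 30 days (inclusive of both endpoints).
30 = 7 × 4 + 2, so there are 4 full weeks plus 2 extra days.
Each full week contributes 5 weekdays (Mon–Fri): 4 × 5 = 20.
The 2 extra days are Sun, Mon — 1 of them qualifies.
Total: 20 + 1 = 21.

21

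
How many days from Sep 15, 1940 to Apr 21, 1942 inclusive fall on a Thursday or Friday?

166

Sep 15, 1940 is a Sunday.
From Sep 15, 1940 to Apr 21, 1942 is 584 days inclusive.
584 = 7 × 83 + 3, so there are 83 full weeks plus 3 extra days.
Each full week contributes 2 days from the set (Thu, Fri): 83 × 2 = 166.
The 3 extra days are Sun, Mon, Tue — none qualify.
Total: 166 + 0 = 166.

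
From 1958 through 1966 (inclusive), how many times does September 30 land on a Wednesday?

2

Day of week of September 30 in each year:
1958: Tue, 1959: Wed ✓, 1960: Fri, 1961: Sat, 1962: Sun, 1963: Mon, 1964: Wed ✓, 1965: Thu, 1966: Fri
Wednesdays: 1959, 1964.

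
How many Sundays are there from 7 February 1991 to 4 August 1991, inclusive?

7 February 1991 is a Thursday.
From 7 February 1991 to 4 August 1991 is 179 days inclusive.
179 = 7 × 25 + 4, so there are 25 full weeks plus 4 extra days.
Each full week contributes one Sunday: 25 so far.
The 4 extra days are Thu, Fri, Sat, Sun — 1 of them qualifies.
Total: 25 + 1 = 26.

26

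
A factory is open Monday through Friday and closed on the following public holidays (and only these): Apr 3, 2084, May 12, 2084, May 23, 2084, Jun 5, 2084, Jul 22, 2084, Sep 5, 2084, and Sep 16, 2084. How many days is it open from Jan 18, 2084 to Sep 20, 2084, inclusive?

172 working days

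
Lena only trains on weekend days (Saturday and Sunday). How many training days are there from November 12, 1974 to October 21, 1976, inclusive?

202

November 12, 1974 is a Tuesday.
From November 12, 1974 to October 21, 1976 is 710 days inclusive.
710 = 7 × 101 + 3, so there are 101 full weeks plus 3 extra days.
Each full week contributes 2 weekend days (Sat, Sun): 101 × 2 = 202.
The 3 extra days are Tue, Wed, Thu — none qualify.
Total: 202 + 0 = 202.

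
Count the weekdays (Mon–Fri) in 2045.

Jan 1, 2045 is a Sunday.
The range spans 365 days (inclusive of both endpoints).
365 = 7 × 52 + 1, so there are 52 full weeks plus 1 extra day.
Each full week contributes 5 weekdays (Mon–Fri): 52 × 5 = 260.
The 1 extra day is Sunday — none qualify.
Total: 260 + 0 = 260.

260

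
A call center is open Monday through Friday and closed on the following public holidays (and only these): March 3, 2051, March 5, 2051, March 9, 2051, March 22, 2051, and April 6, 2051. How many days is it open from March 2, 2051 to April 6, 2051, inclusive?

22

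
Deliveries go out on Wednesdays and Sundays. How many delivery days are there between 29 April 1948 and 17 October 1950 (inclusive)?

29 April 1948 is a Thursday.
The range spans 902 days (inclusive of both endpoints).
902 = 7 × 128 + 6, so there are 128 full weeks plus 6 extra days.
Each full week contributes 2 days from the set (Wed, Sun): 128 × 2 = 256.
The 6 extra days are Thursday, Friday, Saturday, Sunday, Monday, Tuesday — 1 of them qualifies.
Total: 256 + 1 = 257.

257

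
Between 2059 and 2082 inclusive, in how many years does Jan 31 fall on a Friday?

4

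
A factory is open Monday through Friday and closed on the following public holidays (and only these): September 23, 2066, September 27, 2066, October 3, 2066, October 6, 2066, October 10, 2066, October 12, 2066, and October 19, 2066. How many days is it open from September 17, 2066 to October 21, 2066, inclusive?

September 17, 2066 is a Friday.
The range spans 35 days (inclusive of both endpoints).
35 = 7 × 5, so the span is exactly 5 full weeks.
Each full week contributes 5 weekdays (Mon–Fri): 5 × 5 = 25.
Holidays: September 23, 2066 (Thu); September 27, 2066 (Mon); October 3, 2066 (Sun); October 6, 2066 (Wed); October 10, 2066 (Sun); October 12, 2066 (Tue); October 19, 2066 (Tue).
5 of the 7 holidays fall on weekdays; the rest are weekends and were already excluded.
Business days: 25 − 5 = 20.

20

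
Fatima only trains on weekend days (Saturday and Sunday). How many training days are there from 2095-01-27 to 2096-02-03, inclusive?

2095-01-27 is a Thursday.
The range spans 373 days (inclusive of both endpoints).
373 = 7 × 53 + 2, so there are 53 full weeks plus 2 extra days.
Each full week contributes 2 weekend days (Sat, Sun): 53 × 2 = 106.
The 2 extra days are Thu, Fri — none qualify.
Total: 106 + 0 = 106.

106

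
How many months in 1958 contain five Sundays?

4

A month has five Sundays exactly when Sunday falls within its first (length − 28) days.
Jan: 31 days, starts Wed → 5 of Wed, Thu, Fri
Feb: 28 days, starts Sat → 5 of (none)
Mar: 31 days, starts Sat → 5 of Sat, Sun, Mon ✓
Apr: 30 days, starts Tue → 5 of Tue, Wed
May: 31 days, starts Thu → 5 of Thu, Fri, Sat
Jun: 30 days, starts Sun → 5 of Sun, Mon ✓
Jul: 31 days, starts Tue → 5 of Tue, Wed, Thu
Aug: 31 days, starts Fri → 5 of Fri, Sat, Sun ✓
Sep: 30 days, starts Mon → 5 of Mon, Tue
Oct: 31 days, starts Wed → 5 of Wed, Thu, Fri
Nov: 30 days, starts Sat → 5 of Sat, Sun ✓
Dec: 31 days, starts Mon → 5 of Mon, Tue, Wed
Months with five Sundays: Mar, Jun, Aug, Nov.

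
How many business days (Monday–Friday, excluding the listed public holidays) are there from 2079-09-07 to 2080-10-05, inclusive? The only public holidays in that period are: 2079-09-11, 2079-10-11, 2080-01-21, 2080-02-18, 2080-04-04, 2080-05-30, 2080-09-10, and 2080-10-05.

277

2079-09-07 is a Thursday.
From 2079-09-07 to 2080-10-05 is 395 days inclusive.
395 = 7 × 56 + 3, so there are 56 full weeks plus 3 extra days.
Each full week contributes 5 weekdays (Mon–Fri): 56 × 5 = 280.
The 3 extra days are Thu, Fri, Sat — 2 of them qualify.
Total: 280 + 2 = 282.
Holidays: 2079-09-11 (Mon); 2079-10-11 (Wed); 2080-01-21 (Sun); 2080-02-18 (Sun); 2080-04-04 (Thu); 2080-05-30 (Thu); 2080-09-10 (Tue); 2080-10-05 (Sat).
5 of the 8 holidays fall on weekdays; the rest are weekends and were already excluded.
Business days: 282 − 5 = 277.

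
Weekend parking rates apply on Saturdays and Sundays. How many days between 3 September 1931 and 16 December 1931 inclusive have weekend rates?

30

3 September 1931 is a Thursday.
From 3 September 1931 to 16 December 1931 is 105 days inclusive.
105 = 7 × 15, so the span is exactly 15 full weeks.
Each full week contributes 2 weekend days (Sat, Sun): 15 × 2 = 30.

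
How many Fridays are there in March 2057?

5

1 March 2057 is a Thursday.
The range spans 31 days (inclusive of both endpoints).
31 = 7 × 4 + 3, so there are 4 full weeks plus 3 extra days.
Each full week contributes one Friday: 4 so far.
The 3 extra days are Thu, Fri, Sat — 1 of them qualifies.
Total: 4 + 1 = 5.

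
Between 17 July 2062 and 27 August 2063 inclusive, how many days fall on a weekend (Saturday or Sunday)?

17 July 2062 is a Monday.
The range spans 407 days (inclusive of both endpoints).
407 = 7 × 58 + 1, so there are 58 full weeks plus 1 extra day.
Each full week contributes 2 weekend days (Sat, Sun): 58 × 2 = 116.
The 1 extra day is Mon — none qualify.
Total: 116 + 0 = 116.

116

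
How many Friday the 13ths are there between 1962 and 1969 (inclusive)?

Friday-the-13ths by year:
1962: Apr, Jul
1963: Sep, Dec
1964: Mar, Nov
1965: Aug
1966: May
1967: Jan, Oct
1968: Sep, Dec
1969: Jun

13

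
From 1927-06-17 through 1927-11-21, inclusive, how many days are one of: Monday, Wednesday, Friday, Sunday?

1927-06-17 is a Friday.
From 1927-06-17 to 1927-11-21 is 158 days inclusive.
158 = 7 × 22 + 4, so there are 22 full weeks plus 4 extra days.
Each full week contributes 4 days from the set (Mon, Wed, Fri, Sun): 22 × 4 = 88.
The 4 extra days are Fri, Sat, Sun, Mon — 3 of them qualify.
Total: 88 + 3 = 91.

91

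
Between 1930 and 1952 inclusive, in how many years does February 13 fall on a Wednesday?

3

Day of week of February 13 in each year:
1930: Thu, 1931: Fri, 1932: Sat, 1933: Mon, 1934: Tue, 1935: Wed ✓, 1936: Thu, 1937: Sat, 1938: Sun, 1939: Mon, 1940: Tue, 1941: Thu, 1942: Fri, 1943: Sat, 1944: Sun, 1945: Tue, 1946: Wed ✓, 1947: Thu, 1948: Fri, 1949: Sun, 1950: Mon, 1951: Tue, 1952: Wed ✓
Wednesdays: 1935, 1946, 1952.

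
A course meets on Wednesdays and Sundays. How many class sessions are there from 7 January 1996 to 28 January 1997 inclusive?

7 January 1996 is a Sunday.
From 7 January 1996 to 28 January 1997 is 388 days inclusive.
388 = 7 × 55 + 3, so there are 55 full weeks plus 3 extra days.
Each full week contributes 2 days from the set (Wed, Sun): 55 × 2 = 110.
The 3 extra days are Sun, Mon, Tue — 1 of them qualifies.
Total: 110 + 1 = 111.

111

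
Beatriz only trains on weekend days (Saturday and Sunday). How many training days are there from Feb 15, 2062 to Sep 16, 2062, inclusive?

61

Feb 15, 2062 is a Wednesday.
From Feb 15, 2062 to Sep 16, 2062 is 214 days inclusive.
214 = 7 × 30 + 4, so there are 30 full weeks plus 4 extra days.
Each full week contributes 2 weekend days (Sat, Sun): 30 × 2 = 60.
The 4 extra days are Wednesday, Thursday, Friday, Saturday — 1 of them qualifies.
Total: 60 + 1 = 61.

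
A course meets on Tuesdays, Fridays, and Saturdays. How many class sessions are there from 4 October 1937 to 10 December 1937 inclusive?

4 October 1937 is a Monday.
That's 68 days from start to end, counting both.
68 = 7 × 9 + 5, so there are 9 full weeks plus 5 extra days.
Each full week contributes 3 days from the set (Tue, Fri, Sat): 9 × 3 = 27.
The 5 extra days are Mon, Tue, Wed, Thu, Fri — 2 of them qualify.
Total: 27 + 2 = 29.

29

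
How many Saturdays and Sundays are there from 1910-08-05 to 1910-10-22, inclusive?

1910-08-05 is a Friday.
The range spans 79 days (inclusive of both endpoints).
79 = 7 × 11 + 2, so there are 11 full weeks plus 2 extra days.
Each full week contributes 2 weekend days (Sat, Sun): 11 × 2 = 22.
The 2 extra days are Friday, Saturday — 1 of them qualifies.
Total: 22 + 1 = 23.

23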